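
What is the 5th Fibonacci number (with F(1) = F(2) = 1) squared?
The 5th Fibonacci number (with F(1) = F(2) = 1): 1, 1, 2, 3, 5 → 5
Compute 5² = 5 × 5 = 25
25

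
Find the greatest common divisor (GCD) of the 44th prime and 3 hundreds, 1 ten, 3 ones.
Convert the 44th prime (prime index) → 193 (decimal)
Convert 3 hundreds, 1 ten, 3 ones (place-value notation) → 3×100 + 1×10 + 3 = 313 (decimal)
Compute gcd(193, 313) = 1
1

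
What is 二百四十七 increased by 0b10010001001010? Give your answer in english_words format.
Convert 二百四十七 (Chinese numeral) → 2×100 + 4×10 + 7 = 247 (decimal)
Convert 0b10010001001010 (binary) → 8192 + 1024 + 64 + 8 + 2 = 9290 (decimal)
Compute 247 + 9290 = 9537
Convert 9537 (decimal) → 9537 = 9×1000 + 5×100 + 37 → nine thousand five hundred thirty-seven (English words)
nine thousand five hundred thirty-seven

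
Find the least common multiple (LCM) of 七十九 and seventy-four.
Convert 七十九 (Chinese numeral) → 7×10 + 9 = 79 (decimal)
Convert seventy-four (English words) → 74 (decimal)
Compute lcm(79, 74) = 5846
5846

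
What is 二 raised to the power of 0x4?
Convert 二 (Chinese numeral) → 2 (decimal)
Convert 0x4 (hexadecimal) → 4 (decimal)
Compute 2 ^ 4 = 16
16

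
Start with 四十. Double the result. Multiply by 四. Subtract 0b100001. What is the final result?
Convert 四十 (Chinese numeral) → 4×10 = 40 (decimal)
Start: 40
40 × 2 = 80
Convert 四 (Chinese numeral) → 4 (decimal)
80 × 4 = 320
Convert 0b100001 (binary) → 32 + 1 = 33 (decimal)
320 - 33 = 287
287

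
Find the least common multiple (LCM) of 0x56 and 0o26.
Convert 0x56 (hexadecimal) → 5×16 + 6 = 86 (decimal)
Convert 0o26 (octal) → 2×8 + 6 = 22 (decimal)
Compute lcm(86, 22) = 946
946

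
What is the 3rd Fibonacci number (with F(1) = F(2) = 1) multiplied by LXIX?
Convert the 3rd Fibonacci number (with F(1) = F(2) = 1) (Fibonacci index) → 1, 1, 2 → 2 (decimal)
Convert LXIX (Roman numeral) → 50 + 10 + 9 = 69 (decimal)
Compute 2 × 69 = 138
138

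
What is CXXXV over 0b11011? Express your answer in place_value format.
Convert CXXXV (Roman numeral) → 100 + 10 + 10 + 10 + 5 = 135 (decimal)
Convert 0b11011 (binary) → 16 + 8 + 2 + 1 = 27 (decimal)
Compute 135 ÷ 27 = 5
Convert 5 (decimal) → 5 ones (place-value notation)
5 ones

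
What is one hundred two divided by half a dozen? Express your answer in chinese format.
Convert one hundred two (English words) → 1×100 + 2 = 102 (decimal)
Convert half a dozen (colloquial) → 6 (decimal)
Compute 102 ÷ 6 = 17
Convert 17 (decimal) → 17 = 1×10 + 7 → 十七 (Chinese numeral)
十七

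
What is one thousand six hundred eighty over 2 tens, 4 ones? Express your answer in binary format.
Convert one thousand six hundred eighty (English words) → 1×1000 + 6×100 + 80 = 1680 (decimal)
Convert 2 tens, 4 ones (place-value notation) → 2×10 + 4 = 24 (decimal)
Compute 1680 ÷ 24 = 70
Convert 70 (decimal) → 70 = 64 + 4 + 2 → 0b1000110 (binary)
0b1000110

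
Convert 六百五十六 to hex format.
Convert 六百五十六 (Chinese numeral) → 6×100 + 5×10 + 6 = 656 (decimal)
Convert 656 (decimal) → 656 = 2×256 + 9×16 → 0x290 (hexadecimal)
0x290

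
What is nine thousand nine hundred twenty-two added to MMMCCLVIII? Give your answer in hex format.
Convert nine thousand nine hundred twenty-two (English words) → 9×1000 + 9×100 + 22 = 9922 (decimal)
Convert MMMCCLVIII (Roman numeral) → 1000 + 1000 + 1000 + 100 + 100 + 50 + 5 + 1 + 1 + 1 = 3258 (decimal)
Compute 9922 + 3258 = 13180
Convert 13180 (decimal) → 13180 = 3×4096 + 3×256 + 7×16 + 12 → 0x337C (hexadecimal)
0x337C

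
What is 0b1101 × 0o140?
Convert 0b1101 (binary) → 8 + 4 + 1 = 13 (decimal)
Convert 0o140 (octal) → 1×64 + 4×8 = 96 (decimal)
Compute 13 × 96 = 1248
1248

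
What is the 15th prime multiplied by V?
Convert the 15th prime (prime index) → 47 (decimal)
Convert V (Roman numeral) → 5 (decimal)
Compute 47 × 5 = 235
235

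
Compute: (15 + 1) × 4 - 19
Parentheses first: 15 + 1 = 16
Multiply: 16 × 4 = 64
Subtract: 64 - 19 = 45
45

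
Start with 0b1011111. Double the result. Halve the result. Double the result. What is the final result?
Convert 0b1011111 (binary) → 64 + 16 + 8 + 4 + 2 + 1 = 95 (decimal)
Start: 95
95 × 2 = 190
190 ÷ 2 = 95
95 × 2 = 190
190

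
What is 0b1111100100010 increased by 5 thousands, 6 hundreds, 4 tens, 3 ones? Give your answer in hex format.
Convert 0b1111100100010 (binary) → 4096 + 2048 + 1024 + 512 + 256 + 32 + 2 = 7970 (decimal)
Convert 5 thousands, 6 hundreds, 4 tens, 3 ones (place-value notation) → 5×1000 + 6×100 + 4×10 + 3 = 5643 (decimal)
Compute 7970 + 5643 = 13613
Convert 13613 (decimal) → 13613 = 3×4096 + 5×256 + 2×16 + 13 → 0x352D (hexadecimal)
0x352D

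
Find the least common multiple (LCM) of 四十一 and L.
Convert 四十一 (Chinese numeral) → 4×10 + 1 = 41 (decimal)
Convert L (Roman numeral) → 50 (decimal)
Compute lcm(41, 50) = 2050
2050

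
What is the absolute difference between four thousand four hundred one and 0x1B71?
Convert four thousand four hundred one (English words) → 4×1000 + 4×100 + 1 = 4401 (decimal)
Convert 0x1B71 (hexadecimal) → 1×4096 + 11×256 + 7×16 + 1 = 7025 (decimal)
Compute |4401 - 7025| = 2624
2624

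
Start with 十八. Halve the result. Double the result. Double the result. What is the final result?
Convert 十八 (Chinese numeral) → 1×10 + 8 = 18 (decimal)
Start: 18
18 ÷ 2 = 9
9 × 2 = 18
18 × 2 = 36
36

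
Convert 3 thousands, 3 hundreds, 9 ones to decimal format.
Convert 3 thousands, 3 hundreds, 9 ones (place-value notation) → 3×1000 + 3×100 + 9 = 3309 (decimal)
3309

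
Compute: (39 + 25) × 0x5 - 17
Convert 0x5 (hexadecimal) → 5 (decimal)
Expression in decimal: (39 + 25) × 5 - 17
Parentheses first: 39 + 25 = 64
Multiply: 64 × 5 = 320
Subtract: 320 - 17 = 303
303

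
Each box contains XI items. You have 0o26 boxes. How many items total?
Convert XI (Roman numeral) → 10 + 1 = 11 (decimal)
Convert 0o26 (octal) → 2×8 + 6 = 22 (decimal)
Compute 11 × 22 = 242
242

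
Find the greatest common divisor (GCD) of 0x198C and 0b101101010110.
Convert 0x198C (hexadecimal) → 1×4096 + 9×256 + 8×16 + 12 = 6540 (decimal)
Convert 0b101101010110 (binary) → 2048 + 512 + 256 + 64 + 16 + 4 + 2 = 2902 (decimal)
Compute gcd(6540, 2902) = 2
2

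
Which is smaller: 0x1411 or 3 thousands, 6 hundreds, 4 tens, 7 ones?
Convert 0x1411 (hexadecimal) → 1×4096 + 4×256 + 1×16 + 1 = 5137 (decimal)
Convert 3 thousands, 6 hundreds, 4 tens, 7 ones (place-value notation) → 3×1000 + 6×100 + 4×10 + 7 = 3647 (decimal)
Compare 5137 vs 3647: smaller = 3647
3647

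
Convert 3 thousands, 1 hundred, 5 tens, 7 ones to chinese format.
Convert 3 thousands, 1 hundred, 5 tens, 7 ones (place-value notation) → 3×1000 + 1×100 + 5×10 + 7 = 3157 (decimal)
Convert 3157 (decimal) → 3157 = 3×1000 + 1×100 + 5×10 + 7 → 三千一百五十七 (Chinese numeral)
三千一百五十七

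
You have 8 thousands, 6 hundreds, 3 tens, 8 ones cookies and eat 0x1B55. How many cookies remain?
Convert 8 thousands, 6 hundreds, 3 tens, 8 ones (place-value notation) → 8×1000 + 6×100 + 3×10 + 8 = 8638 (decimal)
Convert 0x1B55 (hexadecimal) → 1×4096 + 11×256 + 5×16 + 5 = 6997 (decimal)
Compute 8638 - 6997 = 1641
1641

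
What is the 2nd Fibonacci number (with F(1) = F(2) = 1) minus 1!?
The 2nd Fibonacci number (with F(1) = F(2) = 1) = 1
Convert 1! (factorial) → 1 (decimal)
Compute 1 - 1 = 0
0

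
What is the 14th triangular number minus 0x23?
The 14th triangular number = 14×15/2 = 105
Convert 0x23 (hexadecimal) → 2×16 + 3 = 35 (decimal)
Compute 105 - 35 = 70
70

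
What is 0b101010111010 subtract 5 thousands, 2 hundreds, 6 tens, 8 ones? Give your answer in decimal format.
Convert 0b101010111010 (binary) → 2048 + 512 + 128 + 32 + 16 + 8 + 2 = 2746 (decimal)
Convert 5 thousands, 2 hundreds, 6 tens, 8 ones (place-value notation) → 5×1000 + 2×100 + 6×10 + 8 = 5268 (decimal)
Compute 2746 - 5268 = -2522
-2522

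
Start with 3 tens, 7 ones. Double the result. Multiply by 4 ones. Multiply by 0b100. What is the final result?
Convert 3 tens, 7 ones (place-value notation) → 3×10 + 7 = 37 (decimal)
Start: 37
37 × 2 = 74
Convert 4 ones (place-value notation) → 4 (decimal)
74 × 4 = 296
Convert 0b100 (binary) → 4 (decimal)
296 × 4 = 1184
1184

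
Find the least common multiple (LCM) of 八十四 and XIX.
Convert 八十四 (Chinese numeral) → 8×10 + 4 = 84 (decimal)
Convert XIX (Roman numeral) → 10 + 9 = 19 (decimal)
Compute lcm(84, 19) = 1596
1596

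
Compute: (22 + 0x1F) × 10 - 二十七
Convert 0x1F (hexadecimal) → 1×16 + 15 = 31 (decimal)
Convert 二十七 (Chinese numeral) → 2×10 + 7 = 27 (decimal)
Expression in decimal: (22 + 31) × 10 - 27
Parentheses first: 22 + 31 = 53
Multiply: 53 × 10 = 530
Subtract: 530 - 27 = 503
503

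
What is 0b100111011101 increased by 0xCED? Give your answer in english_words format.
Convert 0b100111011101 (binary) → 2048 + 256 + 128 + 64 + 16 + 8 + 4 + 1 = 2525 (decimal)
Convert 0xCED (hexadecimal) → 12×256 + 14×16 + 13 = 3309 (decimal)
Compute 2525 + 3309 = 5834
Convert 5834 (decimal) → 5834 = 5×1000 + 8×100 + 34 → five thousand eight hundred thirty-four (English words)
five thousand eight hundred thirty-four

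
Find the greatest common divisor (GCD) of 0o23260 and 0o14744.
Convert 0o23260 (octal) → 2×4096 + 3×512 + 2×64 + 6×8 = 9904 (decimal)
Convert 0o14744 (octal) → 1×4096 + 4×512 + 7×64 + 4×8 + 4 = 6628 (decimal)
Compute gcd(9904, 6628) = 4
4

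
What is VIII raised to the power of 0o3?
Convert VIII (Roman numeral) → 5 + 1 + 1 + 1 = 8 (decimal)
Convert 0o3 (octal) → 3 (decimal)
Compute 8 ^ 3 = 512
512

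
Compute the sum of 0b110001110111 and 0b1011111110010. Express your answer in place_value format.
Convert 0b110001110111 (binary) → 2048 + 1024 + 64 + 32 + 16 + 4 + 2 + 1 = 3191 (decimal)
Convert 0b1011111110010 (binary) → 4096 + 1024 + 512 + 256 + 128 + 64 + 32 + 16 + 2 = 6130 (decimal)
Compute 3191 + 6130 = 9321
Convert 9321 (decimal) → 9321 = 9×1000 + 3×100 + 2×10 + 1 → 9 thousands, 3 hundreds, 2 tens, 1 one (place-value notation)
9 thousands, 3 hundreds, 2 tens, 1 one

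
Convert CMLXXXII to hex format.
Convert CMLXXXII (Roman numeral) → 900 + 50 + 10 + 10 + 10 + 1 + 1 = 982 (decimal)
Convert 982 (decimal) → 982 = 3×256 + 13×16 + 6 → 0x3D6 (hexadecimal)
0x3D6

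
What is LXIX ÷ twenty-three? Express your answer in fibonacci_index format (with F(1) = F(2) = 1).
Convert LXIX (Roman numeral) → 50 + 10 + 9 = 69 (decimal)
Convert twenty-three (English words) → 23 (decimal)
Compute 69 ÷ 23 = 3
Convert 3 (decimal) → 1, 1, 2, 3 → the 4th Fibonacci number (Fibonacci index)
the 4th Fibonacci number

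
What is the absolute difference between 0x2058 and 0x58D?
Convert 0x2058 (hexadecimal) → 2×4096 + 5×16 + 8 = 8280 (decimal)
Convert 0x58D (hexadecimal) → 5×256 + 8×16 + 13 = 1421 (decimal)
Compute |8280 - 1421| = 6859
6859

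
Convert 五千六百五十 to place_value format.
Convert 五千六百五十 (Chinese numeral) → 5×1000 + 6×100 + 5×10 = 5650 (decimal)
Convert 5650 (decimal) → 5650 = 5×1000 + 6×100 + 5×10 → 5 thousands, 6 hundreds, 5 tens (place-value notation)
5 thousands, 6 hundreds, 5 tens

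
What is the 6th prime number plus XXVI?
The 6th prime number = 13
Convert XXVI (Roman numeral) → 10 + 10 + 5 + 1 = 26 (decimal)
Compute 13 + 26 = 39
39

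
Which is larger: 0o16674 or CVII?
Convert 0o16674 (octal) → 1×4096 + 6×512 + 6×64 + 7×8 + 4 = 7612 (decimal)
Convert CVII (Roman numeral) → 100 + 5 + 1 + 1 = 107 (decimal)
Compare 7612 vs 107: larger = 7612
7612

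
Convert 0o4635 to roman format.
Convert 0o4635 (octal) → 4×512 + 6×64 + 3×8 + 5 = 2461 (decimal)
Convert 2461 (decimal) → 2461 = 1000 + 1000 + 400 + 50 + 10 + 1 → MMCDLXI (Roman numeral)
MMCDLXI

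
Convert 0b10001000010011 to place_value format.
Convert 0b10001000010011 (binary) → 8192 + 512 + 16 + 2 + 1 = 8723 (decimal)
Convert 8723 (decimal) → 8723 = 8×1000 + 7×100 + 2×10 + 3 → 8 thousands, 7 hundreds, 2 tens, 3 ones (place-value notation)
8 thousands, 7 hundreds, 2 tens, 3 ones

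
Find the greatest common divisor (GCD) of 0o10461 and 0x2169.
Convert 0o10461 (octal) → 1×4096 + 4×64 + 6×8 + 1 = 4401 (decimal)
Convert 0x2169 (hexadecimal) → 2×4096 + 1×256 + 6×16 + 9 = 8553 (decimal)
Compute gcd(4401, 8553) = 3
3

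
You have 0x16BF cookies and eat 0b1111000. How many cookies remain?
Convert 0x16BF (hexadecimal) → 1×4096 + 6×256 + 11×16 + 15 = 5823 (decimal)
Convert 0b1111000 (binary) → 64 + 32 + 16 + 8 = 120 (decimal)
Compute 5823 - 120 = 5703
5703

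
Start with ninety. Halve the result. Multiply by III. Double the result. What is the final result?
Convert ninety (English words) → 90 (decimal)
Start: 90
90 ÷ 2 = 45
Convert III (Roman numeral) → 1 + 1 + 1 = 3 (decimal)
45 × 3 = 135
135 × 2 = 270
270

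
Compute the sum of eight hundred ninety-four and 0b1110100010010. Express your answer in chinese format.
Convert eight hundred ninety-four (English words) → 8×100 + 94 = 894 (decimal)
Convert 0b1110100010010 (binary) → 4096 + 2048 + 1024 + 256 + 16 + 2 = 7442 (decimal)
Compute 894 + 7442 = 8336
Convert 8336 (decimal) → 8336 = 8×1000 + 3×100 + 3×10 + 6 → 八千三百三十六 (Chinese numeral)
八千三百三十六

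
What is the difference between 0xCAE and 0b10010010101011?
Convert 0xCAE (hexadecimal) → 12×256 + 10×16 + 14 = 3246 (decimal)
Convert 0b10010010101011 (binary) → 8192 + 1024 + 128 + 32 + 8 + 2 + 1 = 9387 (decimal)
Difference: |3246 - 9387| = 6141
6141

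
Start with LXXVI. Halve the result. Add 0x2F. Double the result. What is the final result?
Convert LXXVI (Roman numeral) → 50 + 10 + 10 + 5 + 1 = 76 (decimal)
Start: 76
76 ÷ 2 = 38
Convert 0x2F (hexadecimal) → 2×16 + 15 = 47 (decimal)
38 + 47 = 85
85 × 2 = 170
170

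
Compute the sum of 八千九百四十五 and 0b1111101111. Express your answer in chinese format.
Convert 八千九百四十五 (Chinese numeral) → 8×1000 + 9×100 + 4×10 + 5 = 8945 (decimal)
Convert 0b1111101111 (binary) → 512 + 256 + 128 + 64 + 32 + 8 + 4 + 2 + 1 = 1007 (decimal)
Compute 8945 + 1007 = 9952
Convert 9952 (decimal) → 9952 = 9×1000 + 9×100 + 5×10 + 2 → 九千九百五十二 (Chinese numeral)
九千九百五十二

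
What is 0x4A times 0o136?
Convert 0x4A (hexadecimal) → 4×16 + 10 = 74 (decimal)
Convert 0o136 (octal) → 1×64 + 3×8 + 6 = 94 (decimal)
Compute 74 × 94 = 6956
6956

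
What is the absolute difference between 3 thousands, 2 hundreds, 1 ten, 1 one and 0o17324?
Convert 3 thousands, 2 hundreds, 1 ten, 1 one (place-value notation) → 3×1000 + 2×100 + 1×10 + 1 = 3211 (decimal)
Convert 0o17324 (octal) → 1×4096 + 7×512 + 3×64 + 2×8 + 4 = 7892 (decimal)
Compute |3211 - 7892| = 4681
4681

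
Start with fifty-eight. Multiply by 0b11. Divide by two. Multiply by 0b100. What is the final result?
Convert fifty-eight (English words) → 58 (decimal)
Start: 58
Convert 0b11 (binary) → 2 + 1 = 3 (decimal)
58 × 3 = 174
Convert two (English words) → 2 (decimal)
174 ÷ 2 = 87
Convert 0b100 (binary) → 4 (decimal)
87 × 4 = 348
348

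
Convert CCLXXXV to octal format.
Convert CCLXXXV (Roman numeral) → 100 + 100 + 50 + 10 + 10 + 10 + 5 = 285 (decimal)
Convert 285 (decimal) → 285 = 4×64 + 3×8 + 5 → 0o435 (octal)
0o435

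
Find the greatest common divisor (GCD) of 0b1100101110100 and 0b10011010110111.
Convert 0b1100101110100 (binary) → 4096 + 2048 + 256 + 64 + 32 + 16 + 4 = 6516 (decimal)
Convert 0b10011010110111 (binary) → 8192 + 1024 + 512 + 128 + 32 + 16 + 4 + 2 + 1 = 9911 (decimal)
Compute gcd(6516, 9911) = 1
1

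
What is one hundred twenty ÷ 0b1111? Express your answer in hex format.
Convert one hundred twenty (English words) → 1×100 + 20 = 120 (decimal)
Convert 0b1111 (binary) → 8 + 4 + 2 + 1 = 15 (decimal)
Compute 120 ÷ 15 = 8
Convert 8 (decimal) → 0x8 (hexadecimal)
0x8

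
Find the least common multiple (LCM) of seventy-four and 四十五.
Convert seventy-four (English words) → 74 (decimal)
Convert 四十五 (Chinese numeral) → 4×10 + 5 = 45 (decimal)
Compute lcm(74, 45) = 3330
3330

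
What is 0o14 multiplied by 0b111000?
Convert 0o14 (octal) → 1×8 + 4 = 12 (decimal)
Convert 0b111000 (binary) → 32 + 16 + 8 = 56 (decimal)
Compute 12 × 56 = 672
672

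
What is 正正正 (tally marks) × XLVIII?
Convert 正正正 (tally marks) → 5 + 5 + 5 = 15 (decimal)
Convert XLVIII (Roman numeral) → 40 + 5 + 1 + 1 + 1 = 48 (decimal)
Compute 15 × 48 = 720
720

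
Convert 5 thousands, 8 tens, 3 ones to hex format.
Convert 5 thousands, 8 tens, 3 ones (place-value notation) → 5×1000 + 8×10 + 3 = 5083 (decimal)
Convert 5083 (decimal) → 5083 = 1×4096 + 3×256 + 13×16 + 11 → 0x13DB (hexadecimal)
0x13DB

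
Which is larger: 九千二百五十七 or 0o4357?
Convert 九千二百五十七 (Chinese numeral) → 9×1000 + 2×100 + 5×10 + 7 = 9257 (decimal)
Convert 0o4357 (octal) → 4×512 + 3×64 + 5×8 + 7 = 2287 (decimal)
Compare 9257 vs 2287: larger = 9257
9257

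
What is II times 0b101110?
Convert II (Roman numeral) → 1 + 1 = 2 (decimal)
Convert 0b101110 (binary) → 32 + 8 + 4 + 2 = 46 (decimal)
Compute 2 × 46 = 92
92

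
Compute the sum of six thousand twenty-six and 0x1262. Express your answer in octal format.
Convert six thousand twenty-six (English words) → 6×1000 + 26 = 6026 (decimal)
Convert 0x1262 (hexadecimal) → 1×4096 + 2×256 + 6×16 + 2 = 4706 (decimal)
Compute 6026 + 4706 = 10732
Convert 10732 (decimal) → 10732 = 2×4096 + 4×512 + 7×64 + 5×8 + 4 → 0o24754 (octal)
0o24754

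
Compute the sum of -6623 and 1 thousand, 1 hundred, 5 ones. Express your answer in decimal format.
Convert 1 thousand, 1 hundred, 5 ones (place-value notation) → 1×1000 + 1×100 + 5 = 1105 (decimal)
Compute -6623 + 1105 = -5518
-5518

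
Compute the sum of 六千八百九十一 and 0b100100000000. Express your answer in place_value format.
Convert 六千八百九十一 (Chinese numeral) → 6×1000 + 8×100 + 9×10 + 1 = 6891 (decimal)
Convert 0b100100000000 (binary) → 2048 + 256 = 2304 (decimal)
Compute 6891 + 2304 = 9195
Convert 9195 (decimal) → 9195 = 9×1000 + 1×100 + 9×10 + 5 → 9 thousands, 1 hundred, 9 tens, 5 ones (place-value notation)
9 thousands, 1 hundred, 9 tens, 5 ones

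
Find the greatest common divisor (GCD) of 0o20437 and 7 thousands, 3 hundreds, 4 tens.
Convert 0o20437 (octal) → 2×4096 + 4×64 + 3×8 + 7 = 8479 (decimal)
Convert 7 thousands, 3 hundreds, 4 tens (place-value notation) → 7×1000 + 3×100 + 4×10 = 7340 (decimal)
Compute gcd(8479, 7340) = 1
1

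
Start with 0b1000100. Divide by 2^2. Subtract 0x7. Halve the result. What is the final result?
Convert 0b1000100 (binary) → 64 + 4 = 68 (decimal)
Start: 68
Convert 2^2 (power) → 4 (decimal)
68 ÷ 4 = 17
Convert 0x7 (hexadecimal) → 7 (decimal)
17 - 7 = 10
10 ÷ 2 = 5
5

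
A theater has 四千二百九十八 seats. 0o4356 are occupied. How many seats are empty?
Convert 四千二百九十八 (Chinese numeral) → 4×1000 + 2×100 + 9×10 + 8 = 4298 (decimal)
Convert 0o4356 (octal) → 4×512 + 3×64 + 5×8 + 6 = 2286 (decimal)
Compute 4298 - 2286 = 2012
2012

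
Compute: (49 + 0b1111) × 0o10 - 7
Convert 0b1111 (binary) → 8 + 4 + 2 + 1 = 15 (decimal)
Convert 0o10 (octal) → 1×8 = 8 (decimal)
Expression in decimal: (49 + 15) × 8 - 7
Parentheses first: 49 + 15 = 64
Multiply: 64 × 8 = 512
Subtract: 512 - 7 = 505
505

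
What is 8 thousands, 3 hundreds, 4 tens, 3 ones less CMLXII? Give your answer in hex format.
Convert 8 thousands, 3 hundreds, 4 tens, 3 ones (place-value notation) → 8×1000 + 3×100 + 4×10 + 3 = 8343 (decimal)
Convert CMLXII (Roman numeral) → 900 + 50 + 10 + 1 + 1 = 962 (decimal)
Compute 8343 - 962 = 7381
Convert 7381 (decimal) → 7381 = 1×4096 + 12×256 + 13×16 + 5 → 0x1CD5 (hexadecimal)
0x1CD5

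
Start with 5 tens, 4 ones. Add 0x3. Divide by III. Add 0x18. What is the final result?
Convert 5 tens, 4 ones (place-value notation) → 5×10 + 4 = 54 (decimal)
Start: 54
Convert 0x3 (hexadecimal) → 3 (decimal)
54 + 3 = 57
Convert III (Roman numeral) → 1 + 1 + 1 = 3 (decimal)
57 ÷ 3 = 19
Convert 0x18 (hexadecimal) → 1×16 + 8 = 24 (decimal)
19 + 24 = 43
43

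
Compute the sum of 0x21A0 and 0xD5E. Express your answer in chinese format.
Convert 0x21A0 (hexadecimal) → 2×4096 + 1×256 + 10×16 = 8608 (decimal)
Convert 0xD5E (hexadecimal) → 13×256 + 5×16 + 14 = 3422 (decimal)
Compute 8608 + 3422 = 12030
Convert 12030 (decimal) → 12030 = 1×10000 + 2×1000 + 3×10 → 一万二千零三十 (Chinese numeral)
一万二千零三十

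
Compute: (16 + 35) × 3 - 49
Parentheses first: 16 + 35 = 51
Multiply: 51 × 3 = 153
Subtract: 153 - 49 = 104
104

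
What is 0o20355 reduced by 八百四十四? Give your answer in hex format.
Convert 0o20355 (octal) → 2×4096 + 3×64 + 5×8 + 5 = 8429 (decimal)
Convert 八百四十四 (Chinese numeral) → 8×100 + 4×10 + 4 = 844 (decimal)
Compute 8429 - 844 = 7585
Convert 7585 (decimal) → 7585 = 1×4096 + 13×256 + 10×16 + 1 → 0x1DA1 (hexadecimal)
0x1DA1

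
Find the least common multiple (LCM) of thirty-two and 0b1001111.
Convert thirty-two (English words) → 32 (decimal)
Convert 0b1001111 (binary) → 64 + 8 + 4 + 2 + 1 = 79 (decimal)
Compute lcm(32, 79) = 2528
2528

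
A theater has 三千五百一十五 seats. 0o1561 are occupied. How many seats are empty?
Convert 三千五百一十五 (Chinese numeral) → 3×1000 + 5×100 + 1×10 + 5 = 3515 (decimal)
Convert 0o1561 (octal) → 1×512 + 5×64 + 6×8 + 1 = 881 (decimal)
Compute 3515 - 881 = 2634
2634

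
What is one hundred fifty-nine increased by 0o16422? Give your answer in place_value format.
Convert one hundred fifty-nine (English words) → 1×100 + 59 = 159 (decimal)
Convert 0o16422 (octal) → 1×4096 + 6×512 + 4×64 + 2×8 + 2 = 7442 (decimal)
Compute 159 + 7442 = 7601
Convert 7601 (decimal) → 7601 = 7×1000 + 6×100 + 1 → 7 thousands, 6 hundreds, 1 one (place-value notation)
7 thousands, 6 hundreds, 1 one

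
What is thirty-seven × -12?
Convert thirty-seven (English words) → 37 (decimal)
Compute 37 × -12 = -444
-444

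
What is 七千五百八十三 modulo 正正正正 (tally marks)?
Convert 七千五百八十三 (Chinese numeral) → 7×1000 + 5×100 + 8×10 + 3 = 7583 (decimal)
Convert 正正正正 (tally marks) → 5 + 5 + 5 + 5 = 20 (decimal)
Compute 7583 mod 20 = 3
3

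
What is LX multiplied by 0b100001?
Convert LX (Roman numeral) → 50 + 10 = 60 (decimal)
Convert 0b100001 (binary) → 32 + 1 = 33 (decimal)
Compute 60 × 33 = 1980
1980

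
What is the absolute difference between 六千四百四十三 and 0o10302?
Convert 六千四百四十三 (Chinese numeral) → 6×1000 + 4×100 + 4×10 + 3 = 6443 (decimal)
Convert 0o10302 (octal) → 1×4096 + 3×64 + 2 = 4290 (decimal)
Compute |6443 - 4290| = 2153
2153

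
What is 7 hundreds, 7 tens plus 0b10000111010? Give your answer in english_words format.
Convert 7 hundreds, 7 tens (place-value notation) → 7×100 + 7×10 = 770 (decimal)
Convert 0b10000111010 (binary) → 1024 + 32 + 16 + 8 + 2 = 1082 (decimal)
Compute 770 + 1082 = 1852
Convert 1852 (decimal) → 1852 = 1×1000 + 8×100 + 52 → one thousand eight hundred fifty-two (English words)
one thousand eight hundred fifty-two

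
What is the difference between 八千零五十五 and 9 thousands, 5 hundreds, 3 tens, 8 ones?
Convert 八千零五十五 (Chinese numeral) → 8×1000 + 5×10 + 5 = 8055 (decimal)
Convert 9 thousands, 5 hundreds, 3 tens, 8 ones (place-value notation) → 9×1000 + 5×100 + 3×10 + 8 = 9538 (decimal)
Difference: |8055 - 9538| = 1483
1483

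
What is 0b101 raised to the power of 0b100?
Convert 0b101 (binary) → 4 + 1 = 5 (decimal)
Convert 0b100 (binary) → 4 (decimal)
Compute 5 ^ 4 = 625
625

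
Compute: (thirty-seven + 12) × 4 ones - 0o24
Convert thirty-seven (English words) → 37 (decimal)
Convert 4 ones (place-value notation) → 4 (decimal)
Convert 0o24 (octal) → 2×8 + 4 = 20 (decimal)
Expression in decimal: (37 + 12) × 4 - 20
Parentheses first: 37 + 12 = 49
Multiply: 49 × 4 = 196
Subtract: 196 - 20 = 176
176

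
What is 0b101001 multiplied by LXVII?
Convert 0b101001 (binary) → 32 + 8 + 1 = 41 (decimal)
Convert LXVII (Roman numeral) → 50 + 10 + 5 + 1 + 1 = 67 (decimal)
Compute 41 × 67 = 2747
2747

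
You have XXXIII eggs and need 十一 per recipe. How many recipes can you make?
Convert XXXIII (Roman numeral) → 10 + 10 + 10 + 1 + 1 + 1 = 33 (decimal)
Convert 十一 (Chinese numeral) → 1×10 + 1 = 11 (decimal)
Compute 33 ÷ 11 = 3
3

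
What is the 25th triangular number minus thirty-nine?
The 25th triangular number = 25×26/2 = 325
Convert thirty-nine (English words) → 39 (decimal)
Compute 325 - 39 = 286
286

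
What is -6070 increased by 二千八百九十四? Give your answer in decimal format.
Convert 二千八百九十四 (Chinese numeral) → 2×1000 + 8×100 + 9×10 + 4 = 2894 (decimal)
Compute -6070 + 2894 = -3176
-3176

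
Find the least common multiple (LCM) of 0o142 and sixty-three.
Convert 0o142 (octal) → 1×64 + 4×8 + 2 = 98 (decimal)
Convert sixty-three (English words) → 63 (decimal)
Compute lcm(98, 63) = 882
882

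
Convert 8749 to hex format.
Convert 8749 (decimal) → 8749 = 2×4096 + 2×256 + 2×16 + 13 → 0x222D (hexadecimal)
0x222D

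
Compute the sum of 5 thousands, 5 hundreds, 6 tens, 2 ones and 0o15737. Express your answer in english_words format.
Convert 5 thousands, 5 hundreds, 6 tens, 2 ones (place-value notation) → 5×1000 + 5×100 + 6×10 + 2 = 5562 (decimal)
Convert 0o15737 (octal) → 1×4096 + 5×512 + 7×64 + 3×8 + 7 = 7135 (decimal)
Compute 5562 + 7135 = 12697
Convert 12697 (decimal) → 12697 = 12×1000 + 6×100 + 97 → twelve thousand six hundred ninety-seven (English words)
twelve thousand six hundred ninety-seven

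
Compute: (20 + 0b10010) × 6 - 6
Convert 0b10010 (binary) → 16 + 2 = 18 (decimal)
Expression in decimal: (20 + 18) × 6 - 6
Parentheses first: 20 + 18 = 38
Multiply: 38 × 6 = 228
Subtract: 228 - 6 = 222
222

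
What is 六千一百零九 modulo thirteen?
Convert 六千一百零九 (Chinese numeral) → 6×1000 + 1×100 + 9 = 6109 (decimal)
Convert thirteen (English words) → 13 (decimal)
Compute 6109 mod 13 = 12
12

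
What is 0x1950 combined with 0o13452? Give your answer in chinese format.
Convert 0x1950 (hexadecimal) → 1×4096 + 9×256 + 5×16 = 6480 (decimal)
Convert 0o13452 (octal) → 1×4096 + 3×512 + 4×64 + 5×8 + 2 = 5930 (decimal)
Compute 6480 + 5930 = 12410
Convert 12410 (decimal) → 12410 = 1×10000 + 2×1000 + 4×100 + 1×10 → 一万二千四百一十 (Chinese numeral)
一万二千四百一十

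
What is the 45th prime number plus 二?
The 45th prime number = 197
Convert 二 (Chinese numeral) → 2 (decimal)
Compute 197 + 2 = 199
199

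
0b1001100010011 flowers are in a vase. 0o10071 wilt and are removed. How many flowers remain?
Convert 0b1001100010011 (binary) → 4096 + 512 + 256 + 16 + 2 + 1 = 4883 (decimal)
Convert 0o10071 (octal) → 1×4096 + 7×8 + 1 = 4153 (decimal)
Compute 4883 - 4153 = 730
730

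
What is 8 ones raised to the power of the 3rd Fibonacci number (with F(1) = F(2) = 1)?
Convert 8 ones (place-value notation) → 8 (decimal)
Convert the 3rd Fibonacci number (with F(1) = F(2) = 1) (Fibonacci index) → 1, 1, 2 → 2 (decimal)
Compute 8 ^ 2 = 64
64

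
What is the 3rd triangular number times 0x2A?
Convert the 3rd triangular number (triangular index) → 3×4/2 = 6 (decimal)
Convert 0x2A (hexadecimal) → 2×16 + 10 = 42 (decimal)
Compute 6 × 42 = 252
252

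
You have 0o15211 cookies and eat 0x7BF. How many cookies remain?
Convert 0o15211 (octal) → 1×4096 + 5×512 + 2×64 + 1×8 + 1 = 6793 (decimal)
Convert 0x7BF (hexadecimal) → 7×256 + 11×16 + 15 = 1983 (decimal)
Compute 6793 - 1983 = 4810
4810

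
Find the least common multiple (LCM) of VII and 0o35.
Convert VII (Roman numeral) → 5 + 1 + 1 = 7 (decimal)
Convert 0o35 (octal) → 3×8 + 5 = 29 (decimal)
Compute lcm(7, 29) = 203
203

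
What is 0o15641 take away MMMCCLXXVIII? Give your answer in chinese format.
Convert 0o15641 (octal) → 1×4096 + 5×512 + 6×64 + 4×8 + 1 = 7073 (decimal)
Convert MMMCCLXXVIII (Roman numeral) → 1000 + 1000 + 1000 + 100 + 100 + 50 + 10 + 10 + 5 + 1 + 1 + 1 = 3278 (decimal)
Compute 7073 - 3278 = 3795
Convert 3795 (decimal) → 3795 = 3×1000 + 7×100 + 9×10 + 5 → 三千七百九十五 (Chinese numeral)
三千七百九十五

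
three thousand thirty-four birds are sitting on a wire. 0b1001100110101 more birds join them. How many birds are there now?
Convert three thousand thirty-four (English words) → 3×1000 + 34 = 3034 (decimal)
Convert 0b1001100110101 (binary) → 4096 + 512 + 256 + 32 + 16 + 4 + 1 = 4917 (decimal)
Compute 3034 + 4917 = 7951
7951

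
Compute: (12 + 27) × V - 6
Convert V (Roman numeral) → 5 (decimal)
Expression in decimal: (12 + 27) × 5 - 6
Parentheses first: 12 + 27 = 39
Multiply: 39 × 5 = 195
Subtract: 195 - 6 = 189
189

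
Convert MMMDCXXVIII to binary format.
Convert MMMDCXXVIII (Roman numeral) → 1000 + 1000 + 1000 + 500 + 100 + 10 + 10 + 5 + 1 + 1 + 1 = 3628 (decimal)
Convert 3628 (decimal) → 3628 = 2048 + 1024 + 512 + 32 + 8 + 4 → 0b111000101100 (binary)
0b111000101100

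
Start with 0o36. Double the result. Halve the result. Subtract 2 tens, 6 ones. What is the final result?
Convert 0o36 (octal) → 3×8 + 6 = 30 (decimal)
Start: 30
30 × 2 = 60
60 ÷ 2 = 30
Convert 2 tens, 6 ones (place-value notation) → 2×10 + 6 = 26 (decimal)
30 - 26 = 4
4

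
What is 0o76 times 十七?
Convert 0o76 (octal) → 7×8 + 6 = 62 (decimal)
Convert 十七 (Chinese numeral) → 1×10 + 7 = 17 (decimal)
Compute 62 × 17 = 1054
1054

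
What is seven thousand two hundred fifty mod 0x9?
Convert seven thousand two hundred fifty (English words) → 7×1000 + 2×100 + 50 = 7250 (decimal)
Convert 0x9 (hexadecimal) → 9 (decimal)
Compute 7250 mod 9 = 5
5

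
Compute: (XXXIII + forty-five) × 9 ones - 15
Convert XXXIII (Roman numeral) → 10 + 10 + 10 + 1 + 1 + 1 = 33 (decimal)
Convert forty-five (English words) → 45 (decimal)
Convert 9 ones (place-value notation) → 9 (decimal)
Expression in decimal: (33 + 45) × 9 - 15
Parentheses first: 33 + 45 = 78
Multiply: 78 × 9 = 702
Subtract: 702 - 15 = 687
687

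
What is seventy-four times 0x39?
Convert seventy-four (English words) → 74 (decimal)
Convert 0x39 (hexadecimal) → 3×16 + 9 = 57 (decimal)
Compute 74 × 57 = 4218
4218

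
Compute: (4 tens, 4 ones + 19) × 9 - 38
Convert 4 tens, 4 ones (place-value notation) → 4×10 + 4 = 44 (decimal)
Expression in decimal: (44 + 19) × 9 - 38
Parentheses first: 44 + 19 = 63
Multiply: 63 × 9 = 567
Subtract: 567 - 38 = 529
529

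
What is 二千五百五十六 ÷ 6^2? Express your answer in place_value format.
Convert 二千五百五十六 (Chinese numeral) → 2×1000 + 5×100 + 5×10 + 6 = 2556 (decimal)
Convert 6^2 (power) → 36 (decimal)
Compute 2556 ÷ 36 = 71
Convert 71 (decimal) → 71 = 7×10 + 1 → 7 tens, 1 one (place-value notation)
7 tens, 1 one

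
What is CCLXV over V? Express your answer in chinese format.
Convert CCLXV (Roman numeral) → 100 + 100 + 50 + 10 + 5 = 265 (decimal)
Convert V (Roman numeral) → 5 (decimal)
Compute 265 ÷ 5 = 53
Convert 53 (decimal) → 53 = 5×10 + 3 → 五十三 (Chinese numeral)
五十三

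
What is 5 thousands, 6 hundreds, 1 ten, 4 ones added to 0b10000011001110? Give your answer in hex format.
Convert 5 thousands, 6 hundreds, 1 ten, 4 ones (place-value notation) → 5×1000 + 6×100 + 1×10 + 4 = 5614 (decimal)
Convert 0b10000011001110 (binary) → 8192 + 128 + 64 + 8 + 4 + 2 = 8398 (decimal)
Compute 5614 + 8398 = 14012
Convert 14012 (decimal) → 14012 = 3×4096 + 6×256 + 11×16 + 12 → 0x36BC (hexadecimal)
0x36BC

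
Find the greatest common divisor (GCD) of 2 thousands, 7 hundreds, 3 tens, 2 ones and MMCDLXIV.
Convert 2 thousands, 7 hundreds, 3 tens, 2 ones (place-value notation) → 2×1000 + 7×100 + 3×10 + 2 = 2732 (decimal)
Convert MMCDLXIV (Roman numeral) → 1000 + 1000 + 400 + 50 + 10 + 4 = 2464 (decimal)
Compute gcd(2732, 2464) = 4
4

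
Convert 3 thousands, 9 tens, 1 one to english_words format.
Convert 3 thousands, 9 tens, 1 one (place-value notation) → 3×1000 + 9×10 + 1 = 3091 (decimal)
Convert 3091 (decimal) → 3091 = 3×1000 + 91 → three thousand ninety-one (English words)
three thousand ninety-one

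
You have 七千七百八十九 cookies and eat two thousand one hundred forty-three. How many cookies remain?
Convert 七千七百八十九 (Chinese numeral) → 7×1000 + 7×100 + 8×10 + 9 = 7789 (decimal)
Convert two thousand one hundred forty-three (English words) → 2×1000 + 1×100 + 43 = 2143 (decimal)
Compute 7789 - 2143 = 5646
5646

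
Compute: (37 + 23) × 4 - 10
Parentheses first: 37 + 23 = 60
Multiply: 60 × 4 = 240
Subtract: 240 - 10 = 230
230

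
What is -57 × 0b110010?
Convert 0b110010 (binary) → 32 + 16 + 2 = 50 (decimal)
Compute -57 × 50 = -2850
-2850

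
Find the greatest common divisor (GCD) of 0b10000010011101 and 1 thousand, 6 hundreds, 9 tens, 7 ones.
Convert 0b10000010011101 (binary) → 8192 + 128 + 16 + 8 + 4 + 1 = 8349 (decimal)
Convert 1 thousand, 6 hundreds, 9 tens, 7 ones (place-value notation) → 1×1000 + 6×100 + 9×10 + 7 = 1697 (decimal)
Compute gcd(8349, 1697) = 1
1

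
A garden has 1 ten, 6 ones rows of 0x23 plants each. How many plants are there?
Convert 0x23 (hexadecimal) → 2×16 + 3 = 35 (decimal)
Convert 1 ten, 6 ones (place-value notation) → 1×10 + 6 = 16 (decimal)
Compute 35 × 16 = 560
560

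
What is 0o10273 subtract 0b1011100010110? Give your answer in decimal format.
Convert 0o10273 (octal) → 1×4096 + 2×64 + 7×8 + 3 = 4283 (decimal)
Convert 0b1011100010110 (binary) → 4096 + 1024 + 512 + 256 + 16 + 4 + 2 = 5910 (decimal)
Compute 4283 - 5910 = -1627
-1627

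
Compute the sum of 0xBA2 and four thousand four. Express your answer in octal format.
Convert 0xBA2 (hexadecimal) → 11×256 + 10×16 + 2 = 2978 (decimal)
Convert four thousand four (English words) → 4×1000 + 4 = 4004 (decimal)
Compute 2978 + 4004 = 6982
Convert 6982 (decimal) → 6982 = 1×4096 + 5×512 + 5×64 + 6 → 0o15506 (octal)
0o15506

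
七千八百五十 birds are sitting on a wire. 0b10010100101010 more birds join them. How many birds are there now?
Convert 七千八百五十 (Chinese numeral) → 7×1000 + 8×100 + 5×10 = 7850 (decimal)
Convert 0b10010100101010 (binary) → 8192 + 1024 + 256 + 32 + 8 + 2 = 9514 (decimal)
Compute 7850 + 9514 = 17364
17364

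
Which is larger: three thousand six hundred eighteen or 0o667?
Convert three thousand six hundred eighteen (English words) → 3×1000 + 6×100 + 18 = 3618 (decimal)
Convert 0o667 (octal) → 6×64 + 6×8 + 7 = 439 (decimal)
Compare 3618 vs 439: larger = 3618
3618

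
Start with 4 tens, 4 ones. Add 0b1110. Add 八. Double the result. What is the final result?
Convert 4 tens, 4 ones (place-value notation) → 4×10 + 4 = 44 (decimal)
Start: 44
Convert 0b1110 (binary) → 8 + 4 + 2 = 14 (decimal)
44 + 14 = 58
Convert 八 (Chinese numeral) → 8 (decimal)
58 + 8 = 66
66 × 2 = 132
132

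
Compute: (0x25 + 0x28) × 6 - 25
Convert 0x25 (hexadecimal) → 2×16 + 5 = 37 (decimal)
Convert 0x28 (hexadecimal) → 2×16 + 8 = 40 (decimal)
Expression in decimal: (37 + 40) × 6 - 25
Parentheses first: 37 + 40 = 77
Multiply: 77 × 6 = 462
Subtract: 462 - 25 = 437
437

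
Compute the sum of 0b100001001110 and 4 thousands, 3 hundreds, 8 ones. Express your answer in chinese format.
Convert 0b100001001110 (binary) → 2048 + 64 + 8 + 4 + 2 = 2126 (decimal)
Convert 4 thousands, 3 hundreds, 8 ones (place-value notation) → 4×1000 + 3×100 + 8 = 4308 (decimal)
Compute 2126 + 4308 = 6434
Convert 6434 (decimal) → 6434 = 6×1000 + 4×100 + 3×10 + 4 → 六千四百三十四 (Chinese numeral)
六千四百三十四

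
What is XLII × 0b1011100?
Convert XLII (Roman numeral) → 40 + 1 + 1 = 42 (decimal)
Convert 0b1011100 (binary) → 64 + 16 + 8 + 4 = 92 (decimal)
Compute 42 × 92 = 3864
3864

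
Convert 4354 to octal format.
Convert 4354 (decimal) → 4354 = 1×4096 + 4×64 + 2 → 0o10402 (octal)
0o10402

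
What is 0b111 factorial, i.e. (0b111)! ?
Convert 0b111 (binary) → 4 + 2 + 1 = 7 (decimal)
Compute 7! = 5040
5040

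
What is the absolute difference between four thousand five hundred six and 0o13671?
Convert four thousand five hundred six (English words) → 4×1000 + 5×100 + 6 = 4506 (decimal)
Convert 0o13671 (octal) → 1×4096 + 3×512 + 6×64 + 7×8 + 1 = 6073 (decimal)
Compute |4506 - 6073| = 1567
1567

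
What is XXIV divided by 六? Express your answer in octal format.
Convert XXIV (Roman numeral) → 10 + 10 + 4 = 24 (decimal)
Convert 六 (Chinese numeral) → 6 (decimal)
Compute 24 ÷ 6 = 4
Convert 4 (decimal) → 0o4 (octal)
0o4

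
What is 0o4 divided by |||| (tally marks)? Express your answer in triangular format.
Convert 0o4 (octal) → 4 (decimal)
Convert |||| (tally marks) → 4 (decimal)
Compute 4 ÷ 4 = 1
Convert 1 (decimal) → 1 = 1×2/2 → the 1st triangular number (triangular index)
the 1st triangular number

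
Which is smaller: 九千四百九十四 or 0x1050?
Convert 九千四百九十四 (Chinese numeral) → 9×1000 + 4×100 + 9×10 + 4 = 9494 (decimal)
Convert 0x1050 (hexadecimal) → 1×4096 + 5×16 = 4176 (decimal)
Compare 9494 vs 4176: smaller = 4176
4176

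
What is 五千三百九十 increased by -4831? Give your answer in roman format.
Convert 五千三百九十 (Chinese numeral) → 5×1000 + 3×100 + 9×10 = 5390 (decimal)
Compute 5390 + -4831 = 559
Convert 559 (decimal) → 559 = 500 + 50 + 9 → DLIX (Roman numeral)
DLIX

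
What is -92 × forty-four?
Convert forty-four (English words) → 44 (decimal)
Compute -92 × 44 = -4048
-4048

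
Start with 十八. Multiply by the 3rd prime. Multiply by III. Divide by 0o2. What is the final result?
Convert 十八 (Chinese numeral) → 1×10 + 8 = 18 (decimal)
Start: 18
Convert the 3rd prime (prime index) → 5 (decimal)
18 × 5 = 90
Convert III (Roman numeral) → 1 + 1 + 1 = 3 (decimal)
90 × 3 = 270
Convert 0o2 (octal) → 2 (decimal)
270 ÷ 2 = 135
135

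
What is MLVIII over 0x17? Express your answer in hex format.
Convert MLVIII (Roman numeral) → 1000 + 50 + 5 + 1 + 1 + 1 = 1058 (decimal)
Convert 0x17 (hexadecimal) → 1×16 + 7 = 23 (decimal)
Compute 1058 ÷ 23 = 46
Convert 46 (decimal) → 46 = 2×16 + 14 → 0x2E (hexadecimal)
0x2E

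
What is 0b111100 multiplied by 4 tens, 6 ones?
Convert 0b111100 (binary) → 32 + 16 + 8 + 4 = 60 (decimal)
Convert 4 tens, 6 ones (place-value notation) → 4×10 + 6 = 46 (decimal)
Compute 60 × 46 = 2760
2760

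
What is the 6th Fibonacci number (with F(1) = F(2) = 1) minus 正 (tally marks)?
The 6th Fibonacci number (with F(1) = F(2) = 1): 1, 1, 2, 3, 5, 8 → 8
Convert 正 (tally marks) → 5 (decimal)
Compute 8 - 5 = 3
3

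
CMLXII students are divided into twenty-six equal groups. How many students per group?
Convert CMLXII (Roman numeral) → 900 + 50 + 10 + 1 + 1 = 962 (decimal)
Convert twenty-six (English words) → 26 (decimal)
Compute 962 ÷ 26 = 37
37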